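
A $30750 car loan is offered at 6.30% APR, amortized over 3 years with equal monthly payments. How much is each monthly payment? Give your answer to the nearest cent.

$939.66

At 6.30% the monthly rate is 0.0052500, so the payment is 30,750 × 0.0052500 / (1 − 1.0052500^−36) = $939.66.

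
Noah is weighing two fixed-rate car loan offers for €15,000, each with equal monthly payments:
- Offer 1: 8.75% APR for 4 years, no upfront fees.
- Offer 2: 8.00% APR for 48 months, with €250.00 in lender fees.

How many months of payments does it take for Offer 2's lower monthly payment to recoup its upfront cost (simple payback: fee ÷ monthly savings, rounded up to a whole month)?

Offer 1: monthly rate = 8.75%/12 = 0.0072917; payment = 15,000 × 0.0072917 / (1 − (1+0.0072917)^−48) = €371.50.
Offer 2: monthly rate = 8%/12 = 0.0066667; payment = 15,000 × 0.0066667 / (1 − (1+0.0066667)^−48) = €366.19.
Monthly savings = €371.50 − €366.19 = €5.31.
Break-even = €250.00 / €5.31 = 47.08 → 48 months.

48 months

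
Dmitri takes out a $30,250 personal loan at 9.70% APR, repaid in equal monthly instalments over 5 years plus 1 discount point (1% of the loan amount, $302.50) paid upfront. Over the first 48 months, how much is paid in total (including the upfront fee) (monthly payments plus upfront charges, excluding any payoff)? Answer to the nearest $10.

At 9.70% the monthly rate is 0.0080833, so the payment is 30,250 × 0.0080833 / (1 − 1.0080833^−60) = $638.27.
Total outlay = 48 × $638.27 + $302.50 = $30,939.46.

$30,940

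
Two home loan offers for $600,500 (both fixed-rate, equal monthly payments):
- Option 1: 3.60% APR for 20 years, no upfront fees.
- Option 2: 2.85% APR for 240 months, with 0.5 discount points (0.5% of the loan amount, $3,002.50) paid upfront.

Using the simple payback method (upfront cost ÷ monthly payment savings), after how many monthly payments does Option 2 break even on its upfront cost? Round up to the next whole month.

14 months

Option 1: at 3.60% the monthly rate is 0.0030000, so the payment is 600,500 × 0.0030000 / (1 − 1.0030000^−240) = $3,513.59.
Option 2: at 2.85% the monthly rate is 0.0023750, so the payment is 600,500 × 0.0023750 / (1 − 1.0023750^−240) = $3,285.45.
Monthly savings = $3,513.59 − $3,285.45 = $228.14.
Break-even = $3,002.50 / $228.14 = 13.16 → 14 months.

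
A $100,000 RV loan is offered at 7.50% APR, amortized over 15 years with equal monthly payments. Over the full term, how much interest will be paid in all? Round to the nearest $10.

Monthly rate = 7.5%/12 = 0.0062500; payment = 100,000 × 0.0062500 / (1 − (1+0.0062500)^−180) = $927.01.
Total paid = 180 × $927.01 = $166,861.80; interest = $166,861.80 − $100,000 = $66,861.80.

$66,860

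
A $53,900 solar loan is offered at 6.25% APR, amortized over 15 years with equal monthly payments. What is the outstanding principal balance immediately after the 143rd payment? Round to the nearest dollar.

$15,516

With monthly rate i = 6.25%/12 = 0.0052083, the balance after k of n payments is P · [(1+i)^n − (1+i)^k] / [(1+i)^n − 1].
(1+0.0052083)^180 = 2.54738422 and (1+0.0052083)^143 = 2.10193598, so the balance is 53,900 × (2.54738422 − 2.10193598) / (2.54738422 − 1) = $15,516.29.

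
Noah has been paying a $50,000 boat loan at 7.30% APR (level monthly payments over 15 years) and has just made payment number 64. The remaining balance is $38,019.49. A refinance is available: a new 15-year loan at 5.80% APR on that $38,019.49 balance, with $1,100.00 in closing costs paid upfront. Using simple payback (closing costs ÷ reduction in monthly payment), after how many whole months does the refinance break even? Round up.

Current payment = 50,000 × 7.3%/12 / (1 − (1+0.0060833)^−180) = $457.84.
Refinanced payment = 38,019.49 × 0.0048333 / (1 − (1+0.0048333)^−180) = $316.74.
Monthly savings = $457.84 − $316.74 = $141.10.
Break-even = $1,100.00 / $141.10 = 7.80 → 8 months.

8 months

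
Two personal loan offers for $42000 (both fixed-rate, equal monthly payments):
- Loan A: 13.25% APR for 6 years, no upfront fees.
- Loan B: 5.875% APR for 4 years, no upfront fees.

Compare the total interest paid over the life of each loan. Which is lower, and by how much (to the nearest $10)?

Loan B by $13,870

Loan A: at 13.25% the monthly rate is 0.0110417, so the payment is 42,000 × 0.0110417 / (1 − 1.0110417^−72) = $848.66.
Total interest on Loan A = 72 × $848.66 − $42,000 = $19,103.52.
Loan B: at 5.875% the monthly rate is 0.0048958, so the payment is 42,000 × 0.0048958 / (1 − 1.0048958^−48) = $983.97.
Total interest on Loan B = 48 × $983.97 − $42,000 = $5,230.56.
Loan B is lower by $13,872.96.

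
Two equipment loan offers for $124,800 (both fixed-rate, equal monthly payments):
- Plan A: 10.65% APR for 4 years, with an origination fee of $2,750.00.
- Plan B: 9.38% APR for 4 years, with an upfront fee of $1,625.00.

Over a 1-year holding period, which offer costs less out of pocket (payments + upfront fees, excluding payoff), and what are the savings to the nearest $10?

Plan A: at 10.65% the monthly rate is 0.0088750, so the payment is 124,800 × 0.0088750 / (1 − 1.0088750^−48) = $3,204.35.
Plan B: monthly rate = 9.38%/12 = 0.0078167; payment = 124,800 × 0.0078167 / (1 − (1+0.0078167)^−48) = $3,128.22.
Over 12 months: Plan A costs 12 × $3,204.35 + $2,750.00 = $41,202.20; Plan B costs 12 × $3,128.22 + $1,625.00 = $39,163.64.
Plan B is cheaper by $41,202.20 − $39,163.64 = $2,038.56.

Plan B by $2,040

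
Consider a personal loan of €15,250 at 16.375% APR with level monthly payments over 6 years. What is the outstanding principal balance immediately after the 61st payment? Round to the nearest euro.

With monthly rate i = 16.375%/12 = 0.0136458, the balance after k of n payments is P · [(1+i)^n − (1+i)^k] / [(1+i)^n − 1].
(1+0.0136458)^72 = 2.65343984 and (1+0.0136458)^61 = 2.28591781, so the balance is 15,250 × (2.65343984 − 2.28591781) / (2.65343984 − 1) = €3,389.73.

€3,390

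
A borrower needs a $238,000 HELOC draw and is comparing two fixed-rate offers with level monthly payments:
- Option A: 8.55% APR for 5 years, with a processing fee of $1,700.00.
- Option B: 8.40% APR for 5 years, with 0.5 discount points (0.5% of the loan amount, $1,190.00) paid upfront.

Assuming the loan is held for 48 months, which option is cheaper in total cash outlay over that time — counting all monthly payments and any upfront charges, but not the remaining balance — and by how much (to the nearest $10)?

Option A: monthly rate = 8.55%/12 = 0.0071250; payment = 238,000 × 0.0071250 / (1 − (1+0.0071250)^−60) = $4,888.67.
Option B: monthly rate = 8.4%/12 = 0.0070000; payment = 238,000 × 0.0070000 / (1 − (1+0.0070000)^−60) = $4,871.47.
Over 48 months: Option A costs 48 × $4,888.67 + $1,700.00 = $236,356.16; Option B costs 48 × $4,871.47 + $1,190.00 = $235,020.56.
Option B is cheaper by $236,356.16 − $235,020.56 = $1,335.60.

Option B by $1,340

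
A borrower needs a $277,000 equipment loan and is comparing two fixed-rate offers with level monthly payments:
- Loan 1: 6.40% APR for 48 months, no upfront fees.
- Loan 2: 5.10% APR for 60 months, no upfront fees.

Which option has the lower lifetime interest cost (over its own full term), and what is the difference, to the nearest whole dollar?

Loan 1: monthly rate = 6.4%/12 = 0.0053333; payment = 277,000 × 0.0053333 / (1 − (1+0.0053333)^−48) = $6,556.27.
Total interest on Loan 1 = 48 × $6,556.27 − $277,000 = $37,700.96.
Loan 2: at 5.10% the monthly rate is 0.0042500, so the payment is 277,000 × 0.0042500 / (1 − 1.0042500^−60) = $5,240.03.
Total interest on Loan 2 = 60 × $5,240.03 − $277,000 = $37,401.80.
Loan 2 is lower by $299.16.

Loan 2 by $299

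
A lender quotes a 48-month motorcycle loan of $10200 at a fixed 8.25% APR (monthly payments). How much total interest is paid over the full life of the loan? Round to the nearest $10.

$1,810

Monthly rate = 8.25%/12 = 0.0068750; payment = 10,200 × 0.0068750 / (1 − (1+0.0068750)^−48) = $250.21.
Total paid = 48 × $250.21 = $12,010.08; interest = $12,010.08 − $10,200 = $1,810.08.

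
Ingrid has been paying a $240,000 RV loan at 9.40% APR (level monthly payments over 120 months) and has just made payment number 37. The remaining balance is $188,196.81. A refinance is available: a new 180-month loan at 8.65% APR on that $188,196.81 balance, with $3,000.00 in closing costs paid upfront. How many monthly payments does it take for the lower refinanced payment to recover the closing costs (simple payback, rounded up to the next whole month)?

Current payment = 240,000 × 9.4%/12 / (1 − (1+0.0078333)^−120) = $3,092.42.
Refinanced payment = 188,196.81 × 0.0072083 / (1 − (1+0.0072083)^−180) = $1,869.83.
Monthly savings = $3,092.42 − $1,869.83 = $1,222.59.
Break-even = $3,000.00 / $1,222.59 = 2.45 → 3 months.

3 months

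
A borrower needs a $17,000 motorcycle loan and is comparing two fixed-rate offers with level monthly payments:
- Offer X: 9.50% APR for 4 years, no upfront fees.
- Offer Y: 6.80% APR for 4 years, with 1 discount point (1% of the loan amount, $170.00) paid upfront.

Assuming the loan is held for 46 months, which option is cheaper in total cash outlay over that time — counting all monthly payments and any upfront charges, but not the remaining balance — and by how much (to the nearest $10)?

Offer Y by $820

Offer X: monthly rate = 9.5%/12 = 0.0079167; payment = 17,000 × 0.0079167 / (1 − (1+0.0079167)^−48) = $427.09.
Offer Y: at 6.80% the monthly rate is 0.0056667, so the payment is 17,000 × 0.0056667 / (1 − 1.0056667^−48) = $405.51.
Over 46 months: Offer X costs 46 × $427.09 = $19,646.14; Offer Y costs 46 × $405.51 + $170.00 = $18,823.46.
Offer Y is cheaper by $19,646.14 − $18,823.46 = $822.68.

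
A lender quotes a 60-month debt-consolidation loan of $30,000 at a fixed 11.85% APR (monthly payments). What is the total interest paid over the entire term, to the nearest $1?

At 11.85% the monthly rate is 0.0098750, so the payment is 30,000 × 0.0098750 / (1 − 1.0098750^−60) = $665.06.
Total paid = 60 × $665.06 = $39,903.60; interest = $39,903.60 − $30,000 = $9,903.60.

$9,904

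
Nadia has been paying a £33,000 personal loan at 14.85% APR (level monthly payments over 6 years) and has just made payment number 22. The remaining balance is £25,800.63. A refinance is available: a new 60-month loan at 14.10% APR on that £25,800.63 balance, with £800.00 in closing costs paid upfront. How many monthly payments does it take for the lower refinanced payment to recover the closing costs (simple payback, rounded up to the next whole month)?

9 months

Current payment = 33,000 × 14.85%/12 / (1 − (1+0.0123750)^−72) = £695.10.
Refinanced payment = 25,800.63 × 0.0117500 / (1 − (1+0.0117500)^−60) = £601.67.
Monthly savings = £695.10 − £601.67 = £93.43.
Break-even = £800.00 / £93.43 = 8.56 → 9 months.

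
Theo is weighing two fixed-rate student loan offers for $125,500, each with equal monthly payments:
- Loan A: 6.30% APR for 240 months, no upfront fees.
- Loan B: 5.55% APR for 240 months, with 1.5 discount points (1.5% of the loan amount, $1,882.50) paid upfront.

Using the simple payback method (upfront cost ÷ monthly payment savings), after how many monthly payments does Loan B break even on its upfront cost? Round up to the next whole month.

Loan A: at 6.30% the monthly rate is 0.0052500, so the payment is 125,500 × 0.0052500 / (1 − 1.0052500^−240) = $920.98.
Loan B: monthly rate = 5.55%/12 = 0.0046250; payment = 125,500 × 0.0046250 / (1 − (1+0.0046250)^−240) = $866.85.
Monthly savings = $920.98 − $866.85 = $54.13.
Break-even = $1,882.50 / $54.13 = 34.78 → 35 months.

35 months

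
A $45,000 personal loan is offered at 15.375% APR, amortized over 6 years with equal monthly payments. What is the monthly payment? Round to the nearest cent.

Monthly rate = 15.375%/12 = 0.0128125; payment = 45,000 × 0.0128125 / (1 − (1+0.0128125)^−72) = $960.71.

$960.71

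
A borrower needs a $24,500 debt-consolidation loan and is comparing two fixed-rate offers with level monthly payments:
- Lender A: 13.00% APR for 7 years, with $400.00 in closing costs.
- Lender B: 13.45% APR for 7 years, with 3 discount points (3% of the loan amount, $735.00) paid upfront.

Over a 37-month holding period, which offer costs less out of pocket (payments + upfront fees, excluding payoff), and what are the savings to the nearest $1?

Lender A by $558

Lender A: at 13.00% the monthly rate is 0.0108333, so the payment is 24,500 × 0.0108333 / (1 − 1.0108333^−84) = $445.70.
Lender B: monthly rate = 13.45%/12 = 0.0112083; payment = 24,500 × 0.0112083 / (1 − (1+0.0112083)^−84) = $451.72.
Over 37 months: Lender A costs 37 × $445.70 + $400.00 = $16,890.90; Lender B costs 37 × $451.72 + $735.00 = $17,448.64.
Lender A is cheaper by $17,448.64 − $16,890.90 = $557.74.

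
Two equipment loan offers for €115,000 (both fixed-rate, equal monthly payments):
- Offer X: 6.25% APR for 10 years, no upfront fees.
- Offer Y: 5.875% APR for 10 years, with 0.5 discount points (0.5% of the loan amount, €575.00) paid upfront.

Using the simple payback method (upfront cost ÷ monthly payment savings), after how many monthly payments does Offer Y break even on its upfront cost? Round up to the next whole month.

Offer X: at 6.25% the monthly rate is 0.0052083, so the payment is 115,000 × 0.0052083 / (1 − 1.0052083^−120) = €1,291.22.
Offer Y: at 5.875% the monthly rate is 0.0048958, so the payment is 115,000 × 0.0048958 / (1 − 1.0048958^−120) = €1,269.53.
Monthly savings = €1,291.22 − €1,269.53 = €21.69.
Break-even = €575.00 / €21.69 = 26.51 → 27 months.

27 months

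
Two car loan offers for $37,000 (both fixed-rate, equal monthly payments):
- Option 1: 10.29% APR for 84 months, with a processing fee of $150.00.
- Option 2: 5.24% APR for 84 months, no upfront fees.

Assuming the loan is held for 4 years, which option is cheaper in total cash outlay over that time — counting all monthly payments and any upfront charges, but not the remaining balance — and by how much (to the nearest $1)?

Option 2 by $4,598

Option 1: monthly rate = 10.29%/12 = 0.0085750; payment = 37,000 × 0.0085750 / (1 − (1+0.0085750)^−84) = $619.80.
Option 2: monthly rate = 5.24%/12 = 0.0043667; payment = 37,000 × 0.0043667 / (1 − (1+0.0043667)^−84) = $527.14.
Over 48 months: Option 1 costs 48 × $619.80 + $150.00 = $29,900.40; Option 2 costs 48 × $527.14 = $25,302.72.
Option 2 is cheaper by $29,900.40 − $25,302.72 = $4,597.68.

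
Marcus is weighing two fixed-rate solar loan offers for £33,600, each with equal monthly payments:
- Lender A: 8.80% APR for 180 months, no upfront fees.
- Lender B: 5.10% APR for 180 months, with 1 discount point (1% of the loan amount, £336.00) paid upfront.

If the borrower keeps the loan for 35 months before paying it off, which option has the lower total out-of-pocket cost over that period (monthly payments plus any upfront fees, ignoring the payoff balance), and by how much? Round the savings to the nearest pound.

Lender A: monthly rate = 8.8%/12 = 0.0073333; payment = 33,600 × 0.0073333 / (1 − (1+0.0073333)^−180) = £336.81.
Lender B: at 5.10% the monthly rate is 0.0042500, so the payment is 33,600 × 0.0042500 / (1 − 1.0042500^−180) = £267.46.
Over 35 months: Lender A costs 35 × £336.81 = £11,788.35; Lender B costs 35 × £267.46 + £336.00 = £9,697.10.
Lender B is cheaper by £11,788.35 − £9,697.10 = £2,091.25.

Lender B by £2,091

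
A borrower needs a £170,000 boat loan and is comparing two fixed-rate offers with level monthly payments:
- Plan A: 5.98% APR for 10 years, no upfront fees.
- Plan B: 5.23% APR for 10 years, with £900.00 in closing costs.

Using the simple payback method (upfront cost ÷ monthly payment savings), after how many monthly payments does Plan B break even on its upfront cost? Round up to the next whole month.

Plan A: at 5.98% the monthly rate is 0.0049833, so the payment is 170,000 × 0.0049833 / (1 − 1.0049833^−120) = £1,885.64.
Plan B: at 5.23% the monthly rate is 0.0043583, so the payment is 170,000 × 0.0043583 / (1 − 1.0043583^−120) = £1,822.29.
Monthly savings = £1,885.64 − £1,822.29 = £63.35.
Break-even = £900.00 / £63.35 = 14.21 → 15 months.

15 months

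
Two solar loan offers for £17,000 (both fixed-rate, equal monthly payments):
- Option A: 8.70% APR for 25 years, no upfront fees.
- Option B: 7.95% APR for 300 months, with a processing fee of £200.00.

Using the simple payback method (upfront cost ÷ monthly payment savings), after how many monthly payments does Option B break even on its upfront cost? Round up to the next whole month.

24 months

Option A: at 8.70% the monthly rate is 0.0072500, so the payment is 17,000 × 0.0072500 / (1 − 1.0072500^−300) = £139.19.
Option B: monthly rate = 7.95%/12 = 0.0066250; payment = 17,000 × 0.0066250 / (1 − (1+0.0066250)^−300) = £130.65.
Monthly savings = £139.19 − £130.65 = £8.54.
Break-even = £200.00 / £8.54 = 23.42 → 24 months.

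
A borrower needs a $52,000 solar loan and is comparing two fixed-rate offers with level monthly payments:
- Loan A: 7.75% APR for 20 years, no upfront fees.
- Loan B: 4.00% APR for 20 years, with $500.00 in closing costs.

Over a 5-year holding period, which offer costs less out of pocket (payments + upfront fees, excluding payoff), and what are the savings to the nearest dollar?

Loan A: monthly rate = 7.75%/12 = 0.0064583; payment = 52,000 × 0.0064583 / (1 − (1+0.0064583)^−240) = $426.89.
Loan B: monthly rate = 4%/12 = 0.0033333; payment = 52,000 × 0.0033333 / (1 − (1+0.0033333)^−240) = $315.11.
Over 60 months: Loan A costs 60 × $426.89 = $25,613.40; Loan B costs 60 × $315.11 + $500.00 = $19,406.60.
Loan B is cheaper by $25,613.40 − $19,406.60 = $6,206.80.

Loan B by $6,207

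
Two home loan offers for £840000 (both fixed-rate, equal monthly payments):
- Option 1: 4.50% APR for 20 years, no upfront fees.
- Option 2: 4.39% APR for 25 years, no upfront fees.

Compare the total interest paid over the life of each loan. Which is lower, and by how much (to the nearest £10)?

Option 1 by £109,590

Option 1: at 4.50% the monthly rate is 0.0037500, so the payment is 840,000 × 0.0037500 / (1 − 1.0037500^−240) = £5,314.25.
Total interest on Option 1 = 240 × £5,314.25 − £840,000 = £435,420.00.
Option 2: at 4.39% the monthly rate is 0.0036583, so the payment is 840,000 × 0.0036583 / (1 − 1.0036583^−300) = £4,616.70.
Total interest on Option 2 = 300 × £4,616.70 − £840,000 = £545,010.00.
Option 1 is lower by £109,590.00.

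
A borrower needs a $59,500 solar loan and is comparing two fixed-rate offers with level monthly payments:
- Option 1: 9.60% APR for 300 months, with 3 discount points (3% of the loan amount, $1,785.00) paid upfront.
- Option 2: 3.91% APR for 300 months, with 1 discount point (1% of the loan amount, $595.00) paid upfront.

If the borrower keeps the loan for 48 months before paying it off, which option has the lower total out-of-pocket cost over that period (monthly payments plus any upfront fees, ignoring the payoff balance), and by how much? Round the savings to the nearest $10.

Option 2 by $11,410

Option 1: monthly rate = 9.6%/12 = 0.0080000; payment = 59,500 × 0.0080000 / (1 − (1+0.0080000)^−300) = $523.99.
Option 2: monthly rate = 3.91%/12 = 0.0032583; payment = 59,500 × 0.0032583 / (1 − (1+0.0032583)^−300) = $311.11.
Over 48 months: Option 1 costs 48 × $523.99 + $1,785.00 = $26,936.52; Option 2 costs 48 × $311.11 + $595.00 = $15,528.28.
Option 2 is cheaper by $26,936.52 − $15,528.28 = $11,408.24.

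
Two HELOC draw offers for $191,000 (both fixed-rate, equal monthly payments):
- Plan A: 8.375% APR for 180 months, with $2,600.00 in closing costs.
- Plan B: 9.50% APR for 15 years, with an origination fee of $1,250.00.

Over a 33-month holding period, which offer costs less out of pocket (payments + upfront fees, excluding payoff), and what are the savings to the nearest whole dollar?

Plan A: at 8.375% the monthly rate is 0.0069792, so the payment is 191,000 × 0.0069792 / (1 − 1.0069792^−180) = $1,866.88.
Plan B: monthly rate = 9.5%/12 = 0.0079167; payment = 191,000 × 0.0079167 / (1 − (1+0.0079167)^−180) = $1,994.47.
Over 33 months: Plan A costs 33 × $1,866.88 + $2,600.00 = $64,207.04; Plan B costs 33 × $1,994.47 + $1,250.00 = $67,067.51.
Plan A is cheaper by $67,067.51 − $64,207.04 = $2,860.47.

Plan A by $2,860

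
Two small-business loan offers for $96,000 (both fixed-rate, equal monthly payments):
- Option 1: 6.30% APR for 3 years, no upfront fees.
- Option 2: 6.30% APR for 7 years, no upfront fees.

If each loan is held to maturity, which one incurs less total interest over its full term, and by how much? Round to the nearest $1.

Option 1: at 6.30% the monthly rate is 0.0052500, so the payment is 96,000 × 0.0052500 / (1 − 1.0052500^−36) = $2,933.57.
Total interest on Option 1 = 36 × $2,933.57 − $96,000 = $9,608.52.
Option 2: monthly rate = 6.3%/12 = 0.0052500; payment = 96,000 × 0.0052500 / (1 − (1+0.0052500)^−84) = $1,416.27.
Total interest on Option 2 = 84 × $1,416.27 − $96,000 = $22,966.68.
Option 1 is lower by $13,358.16.

Option 1 by $13,358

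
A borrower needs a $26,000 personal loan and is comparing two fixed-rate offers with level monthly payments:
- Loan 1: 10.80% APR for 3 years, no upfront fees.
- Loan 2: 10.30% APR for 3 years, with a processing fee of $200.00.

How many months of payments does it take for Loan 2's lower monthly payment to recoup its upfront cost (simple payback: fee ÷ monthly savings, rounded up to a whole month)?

33 months

Loan 1: monthly rate = 10.8%/12 = 0.0090000; payment = 26,000 × 0.0090000 / (1 − (1+0.0090000)^−36) = $848.75.
Loan 2: monthly rate = 10.3%/12 = 0.0085833; payment = 26,000 × 0.0085833 / (1 − (1+0.0085833)^−36) = $842.61.
Monthly savings = $848.75 − $842.61 = $6.14.
Break-even = $200.00 / $6.14 = 32.57 → 33 months.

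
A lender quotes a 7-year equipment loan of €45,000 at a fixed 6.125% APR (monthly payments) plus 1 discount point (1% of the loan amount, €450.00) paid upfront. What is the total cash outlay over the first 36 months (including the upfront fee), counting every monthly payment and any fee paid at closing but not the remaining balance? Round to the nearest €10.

Monthly rate = 6.125%/12 = 0.0051042; payment = 45,000 × 0.0051042 / (1 − (1+0.0051042)^−84) = €660.08.
Total outlay = 36 × €660.08 + €450.00 = €24,212.88.

€24,210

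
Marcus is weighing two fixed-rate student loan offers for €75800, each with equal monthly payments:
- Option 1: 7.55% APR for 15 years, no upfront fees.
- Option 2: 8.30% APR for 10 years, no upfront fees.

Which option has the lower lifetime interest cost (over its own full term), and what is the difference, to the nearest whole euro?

Option 1: at 7.55% the monthly rate is 0.0062917, so the payment is 75,800 × 0.0062917 / (1 − 1.0062917^−180) = €704.83.
Total interest on Option 1 = 180 × €704.83 − €75,800 = €51,069.40.
Option 2: monthly rate = 8.3%/12 = 0.0069167; payment = 75,800 × 0.0069167 / (1 − (1+0.0069167)^−120) = €931.72.
Total interest on Option 2 = 120 × €931.72 − €75,800 = €36,006.40.
Option 2 is lower by €15,063.00.

Option 2 by €15,063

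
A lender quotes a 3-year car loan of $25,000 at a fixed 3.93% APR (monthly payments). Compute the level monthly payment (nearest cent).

At 3.93% the monthly rate is 0.0032750, so the payment is 25,000 × 0.0032750 / (1 − 1.0032750^−36) = $737.32.

$737.32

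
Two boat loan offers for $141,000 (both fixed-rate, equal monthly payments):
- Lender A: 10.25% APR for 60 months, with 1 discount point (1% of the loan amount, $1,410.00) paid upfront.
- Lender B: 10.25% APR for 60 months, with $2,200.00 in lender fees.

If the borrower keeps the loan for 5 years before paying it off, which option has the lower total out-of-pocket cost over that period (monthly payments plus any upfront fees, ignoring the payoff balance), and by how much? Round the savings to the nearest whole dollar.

Lender A by $790

Lender A: at 10.25% the monthly rate is 0.0085417, so the payment is 141,000 × 0.0085417 / (1 − 1.0085417^−60) = $3,013.21.
Lender B: at 10.25% the monthly rate is 0.0085417, so the payment is 141,000 × 0.0085417 / (1 − 1.0085417^−60) = $3,013.21.
Over 60 months: Lender A costs 60 × $3,013.21 + $1,410.00 = $182,202.60; Lender B costs 60 × $3,013.21 + $2,200.00 = $182,992.60.
Lender A is cheaper by $182,992.60 − $182,202.60 = $790.00.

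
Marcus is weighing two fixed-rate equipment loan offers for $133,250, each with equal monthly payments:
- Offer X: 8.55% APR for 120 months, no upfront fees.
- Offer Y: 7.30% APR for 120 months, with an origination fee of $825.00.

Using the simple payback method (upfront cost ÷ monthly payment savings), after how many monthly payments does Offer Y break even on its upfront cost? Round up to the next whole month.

10 months

Offer X: monthly rate = 8.55%/12 = 0.0071250; payment = 133,250 × 0.0071250 / (1 − (1+0.0071250)^−120) = $1,655.67.
Offer Y: at 7.30% the monthly rate is 0.0060833, so the payment is 133,250 × 0.0060833 / (1 − 1.0060833^−120) = $1,567.83.
Monthly savings = $1,655.67 − $1,567.83 = $87.84.
Break-even = $825.00 / $87.84 = 9.39 → 10 months.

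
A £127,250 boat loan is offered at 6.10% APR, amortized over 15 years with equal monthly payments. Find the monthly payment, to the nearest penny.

Monthly rate = 6.1%/12 = 0.0050833; payment = 127,250 × 0.0050833 / (1 − (1+0.0050833)^−180) = £1,080.69.

£1,080.69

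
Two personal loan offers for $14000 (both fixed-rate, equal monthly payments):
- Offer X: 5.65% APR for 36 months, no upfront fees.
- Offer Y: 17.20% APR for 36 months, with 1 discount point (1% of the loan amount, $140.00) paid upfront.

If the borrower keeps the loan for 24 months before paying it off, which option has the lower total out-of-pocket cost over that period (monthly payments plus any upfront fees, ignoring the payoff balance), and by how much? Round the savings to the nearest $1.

Offer X by $1,984

Offer X: monthly rate = 5.65%/12 = 0.0047083; payment = 14,000 × 0.0047083 / (1 − (1+0.0047083)^−36) = $423.69.
Offer Y: at 17.20% the monthly rate is 0.0143333, so the payment is 14,000 × 0.0143333 / (1 − 1.0143333^−36) = $500.53.
Over 24 months: Offer X costs 24 × $423.69 = $10,168.56; Offer Y costs 24 × $500.53 + $140.00 = $12,152.72.
Offer X is cheaper by $12,152.72 − $10,168.56 = $1,984.16.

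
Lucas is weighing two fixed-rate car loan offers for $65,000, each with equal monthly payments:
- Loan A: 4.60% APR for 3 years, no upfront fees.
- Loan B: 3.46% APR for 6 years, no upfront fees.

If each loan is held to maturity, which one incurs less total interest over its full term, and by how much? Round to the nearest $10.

Loan A: at 4.60% the monthly rate is 0.0038333, so the payment is 65,000 × 0.0038333 / (1 − 1.0038333^−36) = $1,936.46.
Total interest on Loan A = 36 × $1,936.46 − $65,000 = $4,712.56.
Loan B: monthly rate = 3.46%/12 = 0.0028833; payment = 65,000 × 0.0028833 / (1 − (1+0.0028833)^−72) = $1,001.02.
Total interest on Loan B = 72 × $1,001.02 − $65,000 = $7,073.44.
Loan A is lower by $2,360.88.

Loan A by $2,360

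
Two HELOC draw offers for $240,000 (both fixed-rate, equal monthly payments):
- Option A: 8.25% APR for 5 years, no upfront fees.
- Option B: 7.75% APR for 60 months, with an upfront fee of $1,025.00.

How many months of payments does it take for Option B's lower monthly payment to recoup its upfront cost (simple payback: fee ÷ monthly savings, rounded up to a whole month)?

Option A: monthly rate = 8.25%/12 = 0.0068750; payment = 240,000 × 0.0068750 / (1 − (1+0.0068750)^−60) = $4,895.10.
Option B: at 7.75% the monthly rate is 0.0064583, so the payment is 240,000 × 0.0064583 / (1 − 1.0064583^−60) = $4,837.67.
Monthly savings = $4,895.10 − $4,837.67 = $57.43.
Break-even = $1,025.00 / $57.43 = 17.85 → 18 months.

18 months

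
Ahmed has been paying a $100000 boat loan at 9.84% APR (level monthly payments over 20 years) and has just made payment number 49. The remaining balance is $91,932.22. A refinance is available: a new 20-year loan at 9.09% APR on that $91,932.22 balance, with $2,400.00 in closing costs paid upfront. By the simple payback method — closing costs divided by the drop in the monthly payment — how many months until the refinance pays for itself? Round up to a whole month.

Current payment = 100,000 × 9.84%/12 / (1 − (1+0.0082000)^−240) = $954.44.
Refinanced payment = 91,932.22 × 0.0075750 / (1 − (1+0.0075750)^−240) = $832.47.
Monthly savings = $954.44 − $832.47 = $121.97.
Break-even = $2,400.00 / $121.97 = 19.68 → 20 months.

20 months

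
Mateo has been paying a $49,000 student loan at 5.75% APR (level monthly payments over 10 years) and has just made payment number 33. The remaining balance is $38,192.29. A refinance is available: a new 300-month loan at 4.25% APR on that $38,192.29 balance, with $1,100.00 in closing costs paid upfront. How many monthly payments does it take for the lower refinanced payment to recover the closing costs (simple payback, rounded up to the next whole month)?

4 months

Current payment = 49,000 × 5.75%/12 / (1 − (1+0.0047917)^−120) = $537.87.
Refinanced payment = 38,192.29 × 0.0035417 / (1 − (1+0.0035417)^−300) = $206.90.
Monthly savings = $537.87 − $206.90 = $330.97.
Break-even = $1,100.00 / $330.97 = 3.32 → 4 months.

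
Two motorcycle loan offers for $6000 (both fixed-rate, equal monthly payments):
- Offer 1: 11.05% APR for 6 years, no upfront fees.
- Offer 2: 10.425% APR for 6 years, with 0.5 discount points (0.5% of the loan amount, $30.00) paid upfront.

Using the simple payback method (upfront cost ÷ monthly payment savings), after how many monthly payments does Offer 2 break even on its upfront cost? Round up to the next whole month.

16 months

Offer 1: at 11.05% the monthly rate is 0.0092083, so the payment is 6,000 × 0.0092083 / (1 − 1.0092083^−72) = $114.36.
Offer 2: monthly rate = 10.425%/12 = 0.0086875; payment = 6,000 × 0.0086875 / (1 − (1+0.0086875)^−72) = $112.45.
Monthly savings = $114.36 − $112.45 = $1.91.
Break-even = $30.00 / $1.91 = 15.71 → 16 months.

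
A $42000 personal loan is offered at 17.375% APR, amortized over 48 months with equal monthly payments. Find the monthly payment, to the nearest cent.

$1,220.08

Monthly rate = 17.375%/12 = 0.0144792; payment = 42,000 × 0.0144792 / (1 − (1+0.0144792)^−48) = $1,220.08.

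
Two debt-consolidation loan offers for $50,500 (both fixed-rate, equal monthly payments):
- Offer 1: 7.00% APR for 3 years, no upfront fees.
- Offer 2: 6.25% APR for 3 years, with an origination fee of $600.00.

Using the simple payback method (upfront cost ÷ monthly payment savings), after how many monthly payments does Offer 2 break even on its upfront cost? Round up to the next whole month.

Offer 1: monthly rate = 7%/12 = 0.0058333; payment = 50,500 × 0.0058333 / (1 − (1+0.0058333)^−36) = $1,559.29.
Offer 2: monthly rate = 6.25%/12 = 0.0052083; payment = 50,500 × 0.0052083 / (1 − (1+0.0052083)^−36) = $1,542.03.
Monthly savings = $1,559.29 − $1,542.03 = $17.26.
Break-even = $600.00 / $17.26 = 34.76 → 35 months.

35 months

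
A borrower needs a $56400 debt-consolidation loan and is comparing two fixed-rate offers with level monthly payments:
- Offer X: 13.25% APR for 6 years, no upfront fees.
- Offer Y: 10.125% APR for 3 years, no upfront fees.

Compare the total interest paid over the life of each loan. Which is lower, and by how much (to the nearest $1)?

Offer X: monthly rate = 13.25%/12 = 0.0110417; payment = 56,400 × 0.0110417 / (1 − (1+0.0110417)^−72) = $1,139.63.
Total interest on Offer X = 72 × $1,139.63 − $56,400 = $25,653.36.
Offer Y: at 10.125% the monthly rate is 0.0084375, so the payment is 56,400 × 0.0084375 / (1 − 1.0084375^−36) = $1,823.18.
Total interest on Offer Y = 36 × $1,823.18 − $56,400 = $9,234.48.
Offer Y is lower by $16,418.88.

Offer Y by $16,419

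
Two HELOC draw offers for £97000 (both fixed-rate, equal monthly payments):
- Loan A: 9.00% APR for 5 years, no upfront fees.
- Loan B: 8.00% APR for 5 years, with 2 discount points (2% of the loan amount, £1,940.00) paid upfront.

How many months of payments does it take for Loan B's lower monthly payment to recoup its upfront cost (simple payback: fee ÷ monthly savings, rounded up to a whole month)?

42 months

Loan A: at 9.00% the monthly rate is 0.0075000, so the payment is 97,000 × 0.0075000 / (1 − 1.0075000^−60) = £2,013.56.
Loan B: monthly rate = 8%/12 = 0.0066667; payment = 97,000 × 0.0066667 / (1 − (1+0.0066667)^−60) = £1,966.81.
Monthly savings = £2,013.56 − £1,966.81 = £46.75.
Break-even = £1,940.00 / £46.75 = 41.50 → 42 months.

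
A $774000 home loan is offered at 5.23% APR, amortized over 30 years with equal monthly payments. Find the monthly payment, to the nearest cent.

$4,264.47

Monthly rate = 5.23%/12 = 0.0043583; payment = 774,000 × 0.0043583 / (1 − (1+0.0043583)^−360) = $4,264.47.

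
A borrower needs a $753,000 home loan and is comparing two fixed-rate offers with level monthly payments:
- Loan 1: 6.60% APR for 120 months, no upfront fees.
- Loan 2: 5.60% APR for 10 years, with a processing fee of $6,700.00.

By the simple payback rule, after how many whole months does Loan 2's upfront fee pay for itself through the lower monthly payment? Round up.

Loan 1: monthly rate = 6.6%/12 = 0.0055000; payment = 753,000 × 0.0055000 / (1 − (1+0.0055000)^−120) = $8,588.53.
Loan 2: at 5.60% the monthly rate is 0.0046667, so the payment is 753,000 × 0.0046667 / (1 − 1.0046667^−120) = $8,209.39.
Monthly savings = $8,588.53 − $8,209.39 = $379.14.
Break-even = $6,700.00 / $379.14 = 17.67 → 18 months.

18 months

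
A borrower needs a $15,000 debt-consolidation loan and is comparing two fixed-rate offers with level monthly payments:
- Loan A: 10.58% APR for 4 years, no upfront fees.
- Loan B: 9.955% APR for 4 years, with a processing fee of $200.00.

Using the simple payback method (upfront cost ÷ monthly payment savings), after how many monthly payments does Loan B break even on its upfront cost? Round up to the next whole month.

Loan A: monthly rate = 10.58%/12 = 0.0088167; payment = 15,000 × 0.0088167 / (1 − (1+0.0088167)^−48) = $384.63.
Loan B: at 9.955% the monthly rate is 0.0082958, so the payment is 15,000 × 0.0082958 / (1 − 1.0082958^−48) = $380.11.
Monthly savings = $384.63 − $380.11 = $4.52.
Break-even = $200.00 / $4.52 = 44.25 → 45 months.

45 months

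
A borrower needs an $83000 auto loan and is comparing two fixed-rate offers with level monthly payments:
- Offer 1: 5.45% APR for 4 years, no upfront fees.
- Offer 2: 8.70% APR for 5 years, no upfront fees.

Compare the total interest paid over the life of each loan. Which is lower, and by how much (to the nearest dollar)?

Offer 1: at 5.45% the monthly rate is 0.0045417, so the payment is 83,000 × 0.0045417 / (1 − 1.0045417^−48) = $1,928.40.
Total interest on Offer 1 = 48 × $1,928.40 − $83,000 = $9,563.20.
Offer 2: monthly rate = 8.7%/12 = 0.0072500; payment = 83,000 × 0.0072500 / (1 − (1+0.0072500)^−60) = $1,710.88.
Total interest on Offer 2 = 60 × $1,710.88 − $83,000 = $19,652.80.
Offer 1 is lower by $10,089.60.

Offer 1 by $10,090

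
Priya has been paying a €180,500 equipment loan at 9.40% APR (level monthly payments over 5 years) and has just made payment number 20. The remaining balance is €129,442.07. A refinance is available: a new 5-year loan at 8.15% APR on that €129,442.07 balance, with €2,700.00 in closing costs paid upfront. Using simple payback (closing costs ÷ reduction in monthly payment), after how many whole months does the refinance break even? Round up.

3 months

Current payment = 180,500 × 9.4%/12 / (1 − (1+0.0078333)^−60) = €3,782.02.
Refinanced payment = 129,442.07 × 0.0067917 / (1 − (1+0.0067917)^−60) = €2,633.92.
Monthly savings = €3,782.02 − €2,633.92 = €1,148.10.
Break-even = €2,700.00 / €1,148.10 = 2.35 → 3 months.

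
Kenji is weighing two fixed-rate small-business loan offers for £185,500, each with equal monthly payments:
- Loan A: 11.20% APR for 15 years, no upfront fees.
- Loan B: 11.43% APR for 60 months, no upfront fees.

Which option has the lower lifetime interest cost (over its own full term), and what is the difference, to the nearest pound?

Loan B by £139,327

Loan A: monthly rate = 11.2%/12 = 0.0093333; payment = 185,500 × 0.0093333 / (1 − (1+0.0093333)^−180) = £2,131.74.
Total interest on Loan A = 180 × £2,131.74 − £185,500 = £198,213.20.
Loan B: at 11.43% the monthly rate is 0.0095250, so the payment is 185,500 × 0.0095250 / (1 − 1.0095250^−60) = £4,073.11.
Total interest on Loan B = 60 × £4,073.11 − £185,500 = £58,886.60.
Loan B is lower by £139,326.60.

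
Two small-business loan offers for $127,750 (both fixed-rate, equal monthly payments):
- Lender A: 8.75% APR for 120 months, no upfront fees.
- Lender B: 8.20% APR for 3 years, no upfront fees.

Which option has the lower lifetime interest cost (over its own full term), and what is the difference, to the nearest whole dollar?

Lender A: monthly rate = 8.75%/12 = 0.0072917; payment = 127,750 × 0.0072917 / (1 − (1+0.0072917)^−120) = $1,601.05.
Total interest on Lender A = 120 × $1,601.05 − $127,750 = $64,376.00.
Lender B: monthly rate = 8.2%/12 = 0.0068333; payment = 127,750 × 0.0068333 / (1 − (1+0.0068333)^−36) = $4,015.02.
Total interest on Lender B = 36 × $4,015.02 − $127,750 = $16,790.72.
Lender B is lower by $47,585.28.

Lender B by $47,585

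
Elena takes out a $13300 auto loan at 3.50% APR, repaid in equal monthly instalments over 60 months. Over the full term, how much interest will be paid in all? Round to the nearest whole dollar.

$1,217

At 3.50% the monthly rate is 0.0029167, so the payment is 13,300 × 0.0029167 / (1 − 1.0029167^−60) = $241.95.
Total paid = 60 × $241.95 = $14,517.00; interest = $14,517.00 − $13,300 = $1,217.00.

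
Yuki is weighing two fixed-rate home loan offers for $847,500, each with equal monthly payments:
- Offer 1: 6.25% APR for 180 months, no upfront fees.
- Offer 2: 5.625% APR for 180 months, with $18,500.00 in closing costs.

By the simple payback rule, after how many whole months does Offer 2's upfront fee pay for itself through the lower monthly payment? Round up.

Offer 1: monthly rate = 6.25%/12 = 0.0052083; payment = 847,500 × 0.0052083 / (1 − (1+0.0052083)^−180) = $7,266.66.
Offer 2: monthly rate = 5.625%/12 = 0.0046875; payment = 847,500 × 0.0046875 / (1 − (1+0.0046875)^−180) = $6,981.13.
Monthly savings = $7,266.66 − $6,981.13 = $285.53.
Break-even = $18,500.00 / $285.53 = 64.79 → 65 months.

65 months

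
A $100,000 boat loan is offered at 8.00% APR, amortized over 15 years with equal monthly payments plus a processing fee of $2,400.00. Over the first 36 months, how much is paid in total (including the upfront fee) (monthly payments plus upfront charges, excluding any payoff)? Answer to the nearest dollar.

$36,803

At 8.00% the monthly rate is 0.0066667, so the payment is 100,000 × 0.0066667 / (1 − 1.0066667^−180) = $955.65.
Total outlay = 36 × $955.65 + $2,400.00 = $36,803.40.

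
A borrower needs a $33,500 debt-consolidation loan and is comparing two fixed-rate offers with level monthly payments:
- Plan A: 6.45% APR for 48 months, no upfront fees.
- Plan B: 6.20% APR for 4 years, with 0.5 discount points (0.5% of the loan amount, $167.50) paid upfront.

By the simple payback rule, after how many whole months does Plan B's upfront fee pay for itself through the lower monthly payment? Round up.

44 months

Plan A: monthly rate = 6.45%/12 = 0.0053750; payment = 33,500 × 0.0053750 / (1 − (1+0.0053750)^−48) = $793.68.
Plan B: monthly rate = 6.2%/12 = 0.0051667; payment = 33,500 × 0.0051667 / (1 − (1+0.0051667)^−48) = $789.82.
Monthly savings = $793.68 − $789.82 = $3.86.
Break-even = $167.50 / $3.86 = 43.39 → 44 months.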